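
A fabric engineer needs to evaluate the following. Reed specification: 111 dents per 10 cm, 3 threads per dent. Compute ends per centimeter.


Formula: EPC = (dents per 10 cm * ends per dent) / 10
Step 1: Total ends per 10 cm = 111 * 3 = 333
Step 2: EPC = 333 / 10 = 33.3 ends/cm

33.3 ends/cm


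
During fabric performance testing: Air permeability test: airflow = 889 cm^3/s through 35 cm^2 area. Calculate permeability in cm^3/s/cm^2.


Formula: Air Permeability = Airflow / Test Area
AP = 889 cm^3/s / 35 cm^2
AP = 25.4 cm^3/s/cm^2

25.4 cm^3/s/cm^2


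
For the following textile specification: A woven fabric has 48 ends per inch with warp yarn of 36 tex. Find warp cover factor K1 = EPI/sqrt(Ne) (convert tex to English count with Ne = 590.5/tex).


Formula: K1 = EPI / sqrt(Ne), with Ne = 590.5 / tex_warp
Step 1: Ne = 590.5 / 36 = 16.403
Step 2: sqrt(Ne) = sqrt(16.403) = 4.0501
Step 3: K1 = 48 / 4.0501 = 11.9

11.9


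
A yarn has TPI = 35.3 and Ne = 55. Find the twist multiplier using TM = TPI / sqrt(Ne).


Formula: TM = TPI / sqrt(Ne)
Step 1: sqrt(Ne) = sqrt(55) = 7.4162
Step 2: TM = 35.3 / 7.4162 = 4.76

4.76 TM


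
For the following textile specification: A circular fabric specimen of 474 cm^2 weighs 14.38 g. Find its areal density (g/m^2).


Formula: GSM = mass_g / area_m2
Step 1: Convert area: 474 cm^2 = 474 / 10000 = 0.0474 m^2
Step 2: GSM = 14.38 g / 0.0474 m^2 = 303.4 g/m^2

303.4 g/m^2


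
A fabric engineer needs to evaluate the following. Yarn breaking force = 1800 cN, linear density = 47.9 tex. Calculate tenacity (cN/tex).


Formula: Tenacity = Breaking force / Linear density
Tenacity = 1800 cN / 47.9 tex
Tenacity = 37.58 cN/tex

37.58 cN/tex


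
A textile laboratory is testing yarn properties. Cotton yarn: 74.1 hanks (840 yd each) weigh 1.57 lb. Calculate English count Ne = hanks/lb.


Formula: Ne = hanks / mass_lb
Substituting: Ne = 74.1 / 1.57
Ne = 47.2

47.2 Ne


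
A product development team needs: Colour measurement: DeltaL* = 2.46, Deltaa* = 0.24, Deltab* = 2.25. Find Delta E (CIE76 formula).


Formula: Delta E = sqrt(dL*^2 + da*^2 + db*^2)
Step 1: dL*^2 = 2.46^2 = 6.0516
Step 2: da*^2 = 0.24^2 = 0.0576
Step 3: db*^2 = 2.25^2 = 5.0625
Step 4: Sum = 6.0516 + 0.0576 + 5.0625 = 11.1717
Step 5: Delta E = sqrt(11.1717) = 3.34

3.34 Delta E


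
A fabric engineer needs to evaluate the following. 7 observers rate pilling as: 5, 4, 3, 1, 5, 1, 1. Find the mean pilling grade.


Formula: Mean = sum / count
Sum = 5 + 4 + 3 + 1 + 5 + 1 + 1 = 20
Mean = 20 / 7 = 2.9

2.9


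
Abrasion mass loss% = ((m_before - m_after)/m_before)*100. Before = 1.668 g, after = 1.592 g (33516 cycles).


Formula: Mass loss% = ((m_before - m_after) / m_before) * 100
Step 1: Mass loss = 1.668 - 1.592 = 0.076 g
Step 2: Ratio = 0.076 / 1.668 = 0.0455635
Step 3: Mass loss% = 0.0455635 * 100 = 4.55635% ≈ 4.56%

4.56%


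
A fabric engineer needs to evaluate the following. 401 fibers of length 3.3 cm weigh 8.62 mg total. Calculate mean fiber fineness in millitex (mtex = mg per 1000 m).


Formula: fineness (mtex) = mass (mg) / total length (km) = (mass_mg / total_length_m) * 1000
Step 1: Convert fiber length: 3.3 cm = 0.033 m
Step 2: Total fiber length = 401 * 0.033 = 13.233 m
Step 3: Linear density = 8.62 mg / 13.233 m = 0.6514 mg/m
Step 4: fineness = 0.6514 * 1000 = 651.4 mtex

651.4 mtex


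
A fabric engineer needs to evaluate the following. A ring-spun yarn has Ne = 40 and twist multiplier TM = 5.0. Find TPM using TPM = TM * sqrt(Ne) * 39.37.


Formula: TPM = TM * sqrt(Ne) * 39.37
Step 1: sqrt(Ne) = sqrt(40) = 6.3246
Step 2: TM * sqrt(Ne) = 5.0 * 6.3246 = 31.623
Step 3: TPM = 31.623 * 39.37 = 1245 twists/m

1245 twists/m


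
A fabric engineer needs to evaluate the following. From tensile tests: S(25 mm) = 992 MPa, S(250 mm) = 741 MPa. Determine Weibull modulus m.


Formula: m = ln(L1/L2) / ln(S2/S1)
Step 1: ln(L1/L2) = ln(25/250) = -2.30259
Step 2: S2/S1 = 741/992 = 0.74698
Step 3: ln(S2/S1) = ln(0.74698) = -0.29172
Step 4: m = -2.30259 / -0.29172 = 7.89

7.89 (Weibull m)


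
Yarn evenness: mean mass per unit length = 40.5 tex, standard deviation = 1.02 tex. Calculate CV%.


Formula: CV% = (standard deviation / mean) * 100
Step 1: Ratio = 1.02 / 40.5 = 0.025185
Step 2: CV% = 0.025185 * 100 = 2.5185% ≈ 2.5%

2.5%


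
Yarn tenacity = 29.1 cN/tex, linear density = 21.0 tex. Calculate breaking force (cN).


Formula: Breaking force = Tenacity * Linear density
F = 29.1 cN/tex * 21.0 tex
F = 611.10 cN

611.10 cN


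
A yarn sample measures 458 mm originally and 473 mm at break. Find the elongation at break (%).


Formula: Elongation (%) = ((L_break - L0) / L0) * 100
Step 1: Extension = 473 - 458 = 15 mm
Step 2: Elongation = (15 / 458) * 100
Step 3: Elongation = 0.032751 * 100 = 3.2751% ≈ 3.3%

3.3%


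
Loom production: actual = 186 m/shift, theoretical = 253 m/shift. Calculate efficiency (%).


Formula: Efficiency% = (Actual output / Theoretical output) * 100
Efficiency% = (186 / 253) * 100
Efficiency% = 0.735178 * 100 = 73.5178% ≈ 73.5%

73.5%


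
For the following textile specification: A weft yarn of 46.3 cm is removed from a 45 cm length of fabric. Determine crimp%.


Formula: Crimp% = ((L_yarn - L_fabric) / L_fabric) * 100
Step 1: Extension = 46.3 - 45 = 1.3 cm
Step 2: Crimp% = (1.3 / 45) * 100
Step 3: Crimp% = 0.028889 * 100 = 2.8889% ≈ 2.9%

2.9%


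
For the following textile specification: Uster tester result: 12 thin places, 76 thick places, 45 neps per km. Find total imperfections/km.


Formula: Total = thin places + thick places + neps
Total = 12 + 76 + 45
Total = 133 imperfections/km

133 imperfections/km


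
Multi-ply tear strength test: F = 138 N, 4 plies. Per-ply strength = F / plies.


Formula: Per-ply strength = Total force / Number of plies
Per-ply = 138 N / 4
Per-ply = 34.5 N

34.5 N


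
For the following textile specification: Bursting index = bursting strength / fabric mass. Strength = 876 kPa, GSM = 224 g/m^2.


Formula: Bursting Index = Bursting Strength / Fabric GSM
BI = 876 kPa / 224 g/m^2
BI = 3.911 kPa/(g/m^2)

3.911 kPa/(g/m^2)


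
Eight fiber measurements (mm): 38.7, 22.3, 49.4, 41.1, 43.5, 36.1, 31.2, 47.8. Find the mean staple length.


Formula: Mean = sum of lengths / count
Sum = 38.7 + 22.3 + 49.4 + 41.1 + 43.5 + 36.1 + 31.2 + 47.8
Sum = 310.1 mm
Mean = 310.1 / 8 = 38.76 mm

38.76 mm


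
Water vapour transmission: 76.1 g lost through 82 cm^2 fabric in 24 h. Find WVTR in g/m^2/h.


Formula: WVTR = mass_loss / (area * time)
Step 1: Convert area: 82 cm^2 = 0.0082 m^2
Step 2: WVTR = 76.1 g / (0.0082 m^2 * 24 h)
Step 3: WVTR = 76.1 / 0.1968 = 386.7 g/m^2/h

386.7 g/m^2/h


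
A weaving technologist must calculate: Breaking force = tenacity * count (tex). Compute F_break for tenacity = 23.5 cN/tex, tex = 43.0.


Formula: Breaking force = Tenacity * Linear density
F = 23.5 cN/tex * 43.0 tex
F = 1010.50 cN

1010.50 cN


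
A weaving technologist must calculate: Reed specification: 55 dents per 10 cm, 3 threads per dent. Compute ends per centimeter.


Formula: EPC = (dents per 10 cm * ends per dent) / 10
Step 1: Total ends per 10 cm = 55 * 3 = 165
Step 2: EPC = 165 / 10 = 16.5 ends/cm

16.5 ends/cm


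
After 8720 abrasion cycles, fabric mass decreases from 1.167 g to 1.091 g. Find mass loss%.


Formula: Mass loss% = ((m_before - m_after) / m_before) * 100
Step 1: Mass loss = 1.167 - 1.091 = 0.076 g
Step 2: Ratio = 0.076 / 1.167 = 0.0651243
Step 3: Mass loss% = 0.0651243 * 100 = 6.51243% ≈ 6.51%

6.51%


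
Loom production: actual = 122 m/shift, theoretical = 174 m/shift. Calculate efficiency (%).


Formula: Efficiency% = (Actual output / Theoretical output) * 100
Efficiency% = (122 / 174) * 100
Efficiency% = 0.701149 * 100 = 70.1149% ≈ 70.1%

70.1%


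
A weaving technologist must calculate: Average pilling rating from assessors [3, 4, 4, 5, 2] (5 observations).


Formula: Mean = sum / count
Sum = 3 + 4 + 4 + 5 + 2 = 18
Mean = 18 / 5 = 3.6

3.6


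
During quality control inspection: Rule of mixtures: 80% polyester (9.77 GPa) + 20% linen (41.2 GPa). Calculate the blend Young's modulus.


Formula: Blend property = (fraction_A * property_A) + (fraction_B * property_B)
Step 1: Contribution A = 80/100 * 9.77 GPa = 7.816 GPa
Step 2: Contribution B = 20/100 * 41.2 GPa = 8.24 GPa
Step 3: Blend Young's modulus = 7.816 + 8.24 = 16.056 GPa

16.056 GPa


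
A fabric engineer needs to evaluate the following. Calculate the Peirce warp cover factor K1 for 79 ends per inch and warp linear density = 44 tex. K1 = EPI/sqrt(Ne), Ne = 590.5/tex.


Formula: K1 = EPI / sqrt(Ne), with Ne = 590.5 / tex_warp
Step 1: Ne = 590.5 / 44 = 13.42
Step 2: sqrt(Ne) = sqrt(13.42) = 3.6633
Step 3: K1 = 79 / 3.6633 = 21.6

21.6


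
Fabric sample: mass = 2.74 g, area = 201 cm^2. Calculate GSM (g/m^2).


Formula: GSM = mass_g / area_m2
Step 1: Convert area: 201 cm^2 = 201 / 10000 = 0.0201 m^2
Step 2: GSM = 2.74 g / 0.0201 m^2 = 136.3 g/m^2

136.3 g/m^2


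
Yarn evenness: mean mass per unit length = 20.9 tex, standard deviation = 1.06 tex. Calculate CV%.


Formula: CV% = (standard deviation / mean) * 100
Step 1: Ratio = 1.06 / 20.9 = 0.050718
Step 2: CV% = 0.050718 * 100 = 5.0718% ≈ 5.1%

5.1%


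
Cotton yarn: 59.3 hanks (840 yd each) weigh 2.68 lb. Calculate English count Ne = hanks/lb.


Formula: Ne = hanks / mass_lb
Substituting: Ne = 59.3 / 2.68
Ne = 22.1

22.1 Ne


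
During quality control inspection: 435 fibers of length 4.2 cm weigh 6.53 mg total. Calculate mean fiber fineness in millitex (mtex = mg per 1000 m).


Formula: fineness (mtex) = mass (mg) / total length (km) = (mass_mg / total_length_m) * 1000
Step 1: Convert fiber length: 4.2 cm = 0.042 m
Step 2: Total fiber length = 435 * 0.042 = 18.27 m
Step 3: Linear density = 6.53 mg / 18.27 m = 0.3574 mg/m
Step 4: fineness = 0.3574 * 1000 = 357.4 mtex

357.4 mtex


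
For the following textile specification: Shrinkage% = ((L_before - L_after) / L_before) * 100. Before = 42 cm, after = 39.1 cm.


Formula: Shrinkage% = ((L_before - L_after) / L_before) * 100
Step 1: Shrinkage = 42 - 39.1 = 2.9 cm
Step 2: Shrinkage% = (2.9 / 42) * 100
Step 3: Shrinkage% = 0.069048 * 100 = 6.9048% ≈ 6.9%

6.9%


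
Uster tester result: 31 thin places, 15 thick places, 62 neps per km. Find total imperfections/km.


Formula: Total = thin places + thick places + neps
Total = 31 + 15 + 62
Total = 108 imperfections/km

108 imperfections/km


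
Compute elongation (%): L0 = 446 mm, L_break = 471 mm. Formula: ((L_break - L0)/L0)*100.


Formula: Elongation (%) = ((L_break - L0) / L0) * 100
Step 1: Extension = 471 - 446 = 25 mm
Step 2: Elongation = (25 / 446) * 100
Step 3: Elongation = 0.056054 * 100 = 5.6054% ≈ 5.6%

5.6%


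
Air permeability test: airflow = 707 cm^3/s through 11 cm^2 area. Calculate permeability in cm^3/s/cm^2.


Formula: Air Permeability = Airflow / Test Area
AP = 707 cm^3/s / 11 cm^2
AP = 64.3 cm^3/s/cm^2

64.3 cm^3/s/cm^2


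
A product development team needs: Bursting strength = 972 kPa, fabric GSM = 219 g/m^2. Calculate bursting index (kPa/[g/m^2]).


Formula: Bursting Index = Bursting Strength / Fabric GSM
BI = 972 kPa / 219 g/m^2
BI = 4.438 kPa/(g/m^2)

4.438 kPa/(g/m^2)


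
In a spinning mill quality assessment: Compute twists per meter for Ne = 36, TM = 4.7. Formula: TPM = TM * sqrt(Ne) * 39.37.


Formula: TPM = TM * sqrt(Ne) * 39.37
Step 1: sqrt(Ne) = sqrt(36) = 6
Step 2: TM * sqrt(Ne) = 4.7 * 6 = 28.2
Step 3: TPM = 28.2 * 39.37 = 1110 twists/m

1110 twists/m


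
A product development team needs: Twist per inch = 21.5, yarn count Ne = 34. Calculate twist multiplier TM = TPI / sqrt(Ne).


Formula: TM = TPI / sqrt(Ne)
Step 1: sqrt(Ne) = sqrt(34) = 5.831
Step 2: TM = 21.5 / 5.831 = 3.69

3.69 TM


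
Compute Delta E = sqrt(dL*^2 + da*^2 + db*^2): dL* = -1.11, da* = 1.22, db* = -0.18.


Formula: Delta E = sqrt(dL*^2 + da*^2 + db*^2)
Step 1: dL*^2 = (-1.11)^2 = 1.2321
Step 2: da*^2 = 1.22^2 = 1.4884
Step 3: db*^2 = (-0.18)^2 = 0.0324
Step 4: Sum = 1.2321 + 1.4884 + 0.0324 = 2.7529
Step 5: Delta E = sqrt(2.7529) = 1.66

1.66 Delta E


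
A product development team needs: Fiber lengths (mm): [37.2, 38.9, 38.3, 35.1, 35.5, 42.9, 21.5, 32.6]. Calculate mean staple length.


Formula: Mean = sum of lengths / count
Sum = 37.2 + 38.9 + 38.3 + 35.1 + 35.5 + 42.9 + 21.5 + 32.6
Sum = 282.0 mm
Mean = 282.0 / 8 = 35.25 mm

35.25 mm


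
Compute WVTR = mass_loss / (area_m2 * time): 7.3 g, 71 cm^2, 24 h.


Formula: WVTR = mass_loss / (area * time)
Step 1: Convert area: 71 cm^2 = 0.0071 m^2
Step 2: WVTR = 7.3 g / (0.0071 m^2 * 24 h)
Step 3: WVTR = 7.3 / 0.1704 = 42.8 g/m^2/h

42.8 g/m^2/h


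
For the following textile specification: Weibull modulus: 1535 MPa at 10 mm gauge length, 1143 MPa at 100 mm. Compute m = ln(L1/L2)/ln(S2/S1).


Formula: m = ln(L1/L2) / ln(S2/S1)
Step 1: ln(L1/L2) = ln(10/100) = -2.30259
Step 2: S2/S1 = 1143/1535 = 0.74463
Step 3: ln(S2/S1) = ln(0.74463) = -0.29487
Step 4: m = -2.30259 / -0.29487 = 7.81

7.81 (Weibull m)


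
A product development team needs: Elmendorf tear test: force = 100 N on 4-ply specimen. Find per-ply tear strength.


Formula: Per-ply strength = Total force / Number of plies
Per-ply = 100 N / 4
Per-ply = 25 N

25 N


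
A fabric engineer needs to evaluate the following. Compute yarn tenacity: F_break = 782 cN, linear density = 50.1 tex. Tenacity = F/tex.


Formula: Tenacity = Breaking force / Linear density
Tenacity = 782 cN / 50.1 tex
Tenacity = 15.61 cN/tex

15.61 cN/tex


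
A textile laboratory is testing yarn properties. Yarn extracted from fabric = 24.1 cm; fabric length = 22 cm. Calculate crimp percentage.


Formula: Crimp% = ((L_yarn - L_fabric) / L_fabric) * 100
Step 1: Extension = 24.1 - 22 = 2.1 cm
Step 2: Crimp% = (2.1 / 22) * 100
Step 3: Crimp% = 0.095455 * 100 = 9.5455% ≈ 9.5%

9.5%


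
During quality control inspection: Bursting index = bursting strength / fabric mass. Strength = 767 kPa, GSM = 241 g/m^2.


Formula: Bursting Index = Bursting Strength / Fabric GSM
BI = 767 kPa / 241 g/m^2
BI = 3.183 kPa/(g/m^2)

3.183 kPa/(g/m^2)


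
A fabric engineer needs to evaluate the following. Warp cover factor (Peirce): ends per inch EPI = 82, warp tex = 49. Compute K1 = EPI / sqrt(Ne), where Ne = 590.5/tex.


Formula: K1 = EPI / sqrt(Ne), with Ne = 590.5 / tex_warp
Step 1: Ne = 590.5 / 49 = 12.051
Step 2: sqrt(Ne) = sqrt(12.051) = 3.4715
Step 3: K1 = 82 / 3.4715 = 23.6

23.6


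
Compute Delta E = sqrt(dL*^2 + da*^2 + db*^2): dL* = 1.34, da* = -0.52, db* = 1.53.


Formula: Delta E = sqrt(dL*^2 + da*^2 + db*^2)
Step 1: dL*^2 = 1.34^2 = 1.7956
Step 2: da*^2 = (-0.52)^2 = 0.2704
Step 3: db*^2 = 1.53^2 = 2.3409
Step 4: Sum = 1.7956 + 0.2704 + 2.3409 = 4.4069
Step 5: Delta E = sqrt(4.4069) = 2.1

2.1 Delta E


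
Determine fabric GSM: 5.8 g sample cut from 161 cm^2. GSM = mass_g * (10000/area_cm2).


Formula: GSM = mass_g / area_m2
Step 1: Convert area: 161 cm^2 = 161 / 10000 = 0.0161 m^2
Step 2: GSM = 5.8 g / 0.0161 m^2 = 360.2 g/m^2

360.2 g/m^2


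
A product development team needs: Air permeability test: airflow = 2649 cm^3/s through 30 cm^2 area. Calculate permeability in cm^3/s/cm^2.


Formula: Air Permeability = Airflow / Test Area
AP = 2649 cm^3/s / 30 cm^2
AP = 88.3 cm^3/s/cm^2

88.3 cm^3/s/cm^2


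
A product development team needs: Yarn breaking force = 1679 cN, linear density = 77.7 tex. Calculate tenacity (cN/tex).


Formula: Tenacity = Breaking force / Linear density
Tenacity = 1679 cN / 77.7 tex
Tenacity = 21.61 cN/tex

21.61 cN/tex


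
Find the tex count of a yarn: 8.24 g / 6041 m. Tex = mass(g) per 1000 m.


Formula: Tex = (mass_g / length_m) * 1000
Substituting: Tex = (8.24 / 6041) * 1000
Intermediate: 8.24 / 6041 = 0.00136401 g/m
Tex = 0.00136401 * 1000 = 1.36 tex

1.36 tex


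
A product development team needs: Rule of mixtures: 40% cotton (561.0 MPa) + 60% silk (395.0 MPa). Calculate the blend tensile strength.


Formula: Blend property = (fraction_A * property_A) + (fraction_B * property_B)
Step 1: Contribution A = 40/100 * 561.0 MPa = 224.4 MPa
Step 2: Contribution B = 60/100 * 395.0 MPa = 237.0 MPa
Step 3: Blend tensile strength = 224.4 + 237.0 = 461.4 MPa

461.4 MPa


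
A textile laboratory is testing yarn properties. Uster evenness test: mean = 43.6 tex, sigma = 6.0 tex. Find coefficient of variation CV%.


Formula: CV% = (standard deviation / mean) * 100
Step 1: Ratio = 6.0 / 43.6 = 0.137615
Step 2: CV% = 0.137615 * 100 = 13.7615% ≈ 13.8%

13.8%


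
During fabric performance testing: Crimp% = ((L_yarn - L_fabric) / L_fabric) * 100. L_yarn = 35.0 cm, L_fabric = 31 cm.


Formula: Crimp% = ((L_yarn - L_fabric) / L_fabric) * 100
Step 1: Extension = 35.0 - 31 = 4.0 cm
Step 2: Crimp% = (4.0 / 31) * 100
Step 3: Crimp% = 0.129032 * 100 = 12.9032% ≈ 12.9%

12.9%


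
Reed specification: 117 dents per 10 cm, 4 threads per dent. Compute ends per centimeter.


Formula: EPC = (dents per 10 cm * ends per dent) / 10
Step 1: Total ends per 10 cm = 117 * 4 = 468
Step 2: EPC = 468 / 10 = 46.8 ends/cm

46.8 ends/cm


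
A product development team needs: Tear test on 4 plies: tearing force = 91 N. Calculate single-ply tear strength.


Formula: Per-ply strength = Total force / Number of plies
Per-ply = 91 N / 4
Per-ply = 22.75 N

22.75 N


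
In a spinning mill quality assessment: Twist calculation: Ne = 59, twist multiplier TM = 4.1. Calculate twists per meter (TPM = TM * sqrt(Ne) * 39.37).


Formula: TPM = TM * sqrt(Ne) * 39.37
Step 1: sqrt(Ne) = sqrt(59) = 7.6811
Step 2: TM * sqrt(Ne) = 4.1 * 7.6811 = 31.4925
Step 3: TPM = 31.4925 * 39.37 = 1240 twists/m

1240 twists/m


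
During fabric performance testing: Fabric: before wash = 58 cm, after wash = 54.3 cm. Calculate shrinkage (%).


Formula: Shrinkage% = ((L_before - L_after) / L_before) * 100
Step 1: Shrinkage = 58 - 54.3 = 3.7 cm
Step 2: Shrinkage% = (3.7 / 58) * 100
Step 3: Shrinkage% = 0.063793 * 100 = 6.3793% ≈ 6.4%

6.4%


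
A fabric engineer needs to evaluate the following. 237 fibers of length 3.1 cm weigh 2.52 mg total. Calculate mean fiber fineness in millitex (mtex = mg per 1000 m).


Formula: fineness (mtex) = mass (mg) / total length (km) = (mass_mg / total_length_m) * 1000
Step 1: Convert fiber length: 3.1 cm = 0.031 m
Step 2: Total fiber length = 237 * 0.031 = 7.347 m
Step 3: Linear density = 2.52 mg / 7.347 m = 0.3430 mg/m
Step 4: fineness = 0.3430 * 1000 = 343.0 mtex

343.0 mtex


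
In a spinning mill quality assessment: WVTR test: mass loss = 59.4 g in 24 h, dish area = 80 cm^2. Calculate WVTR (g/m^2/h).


Formula: WVTR = mass_loss / (area * time)
Step 1: Convert area: 80 cm^2 = 0.008 m^2
Step 2: WVTR = 59.4 g / (0.008 m^2 * 24 h)
Step 3: WVTR = 59.4 / 0.192 = 309.4 g/m^2/h

309.4 g/m^2/h


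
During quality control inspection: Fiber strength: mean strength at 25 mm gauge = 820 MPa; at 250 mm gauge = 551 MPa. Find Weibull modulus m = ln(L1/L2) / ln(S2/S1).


Formula: m = ln(L1/L2) / ln(S2/S1)
Step 1: ln(L1/L2) = ln(25/250) = -2.30259
Step 2: S2/S1 = 551/820 = 0.67195
Step 3: ln(S2/S1) = ln(0.67195) = -0.39757
Step 4: m = -2.30259 / -0.39757 = 5.79

5.79 (Weibull m)


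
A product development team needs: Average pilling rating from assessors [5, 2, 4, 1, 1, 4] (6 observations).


Formula: Mean = sum / count
Sum = 5 + 2 + 4 + 1 + 1 + 4 = 17
Mean = 17 / 6 = 2.8

2.8


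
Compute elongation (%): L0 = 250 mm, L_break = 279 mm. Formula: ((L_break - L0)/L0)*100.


Formula: Elongation (%) = ((L_break - L0) / L0) * 100
Step 1: Extension = 279 - 250 = 29 mm
Step 2: Elongation = (29 / 250) * 100
Step 3: Elongation = 0.116 * 100 = 11.6%

11.6%


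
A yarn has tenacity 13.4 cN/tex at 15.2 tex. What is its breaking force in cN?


Formula: Breaking force = Tenacity * Linear density
F = 13.4 cN/tex * 15.2 tex
F = 203.68 cN

203.68 cN


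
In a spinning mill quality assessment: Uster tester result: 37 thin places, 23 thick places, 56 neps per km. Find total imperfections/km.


Formula: Total = thin places + thick places + neps
Total = 37 + 23 + 56
Total = 116 imperfections/km

116 imperfections/km


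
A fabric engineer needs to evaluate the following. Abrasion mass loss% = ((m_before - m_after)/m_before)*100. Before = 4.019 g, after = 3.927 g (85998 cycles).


Formula: Mass loss% = ((m_before - m_after) / m_before) * 100
Step 1: Mass loss = 4.019 - 3.927 = 0.092 g
Step 2: Ratio = 0.092 / 4.019 = 0.0228913
Step 3: Mass loss% = 0.0228913 * 100 = 2.28913% ≈ 2.29%

2.29%


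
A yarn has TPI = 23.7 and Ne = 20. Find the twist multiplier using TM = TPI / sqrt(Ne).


Formula: TM = TPI / sqrt(Ne)
Step 1: sqrt(Ne) = sqrt(20) = 4.4721
Step 2: TM = 23.7 / 4.4721 = 5.30

5.30 TM


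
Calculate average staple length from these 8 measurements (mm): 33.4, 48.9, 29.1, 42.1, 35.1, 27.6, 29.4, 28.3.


Formula: Mean = sum of lengths / count
Sum = 33.4 + 48.9 + 29.1 + 42.1 + 35.1 + 27.6 + 29.4 + 28.3
Sum = 273.9 mm
Mean = 273.9 / 8 = 34.24 mm

34.24 mm


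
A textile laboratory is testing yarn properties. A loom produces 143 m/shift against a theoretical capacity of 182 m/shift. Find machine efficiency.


Formula: Efficiency% = (Actual output / Theoretical output) * 100
Efficiency% = (143 / 182) * 100
Efficiency% = 0.785714 * 100 = 78.5714% ≈ 78.6%

78.6%


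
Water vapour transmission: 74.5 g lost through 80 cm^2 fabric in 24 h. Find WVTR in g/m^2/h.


Formula: WVTR = mass_loss / (area * time)
Step 1: Convert area: 80 cm^2 = 0.008 m^2
Step 2: WVTR = 74.5 g / (0.008 m^2 * 24 h)
Step 3: WVTR = 74.5 / 0.192 = 388.0 g/m^2/h

388.0 g/m^2/h


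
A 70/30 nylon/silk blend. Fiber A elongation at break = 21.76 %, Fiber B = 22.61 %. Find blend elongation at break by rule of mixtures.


Formula: Blend property = (fraction_A * property_A) + (fraction_B * property_B)
Step 1: Contribution A = 70/100 * 21.76 % = 15.232 %
Step 2: Contribution B = 30/100 * 22.61 % = 6.783 %
Step 3: Blend elongation at break = 15.232 + 6.783 = 22.015 %

22.015 %


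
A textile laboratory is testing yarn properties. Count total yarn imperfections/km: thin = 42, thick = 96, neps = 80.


Formula: Total = thin places + thick places + neps
Total = 42 + 96 + 80
Total = 218 imperfections/km

218 imperfections/km


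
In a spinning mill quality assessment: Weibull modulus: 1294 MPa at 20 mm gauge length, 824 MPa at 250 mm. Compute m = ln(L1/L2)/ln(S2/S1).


Formula: m = ln(L1/L2) / ln(S2/S1)
Step 1: ln(L1/L2) = ln(20/250) = -2.52573
Step 2: S2/S1 = 824/1294 = 0.63679
Step 3: ln(S2/S1) = ln(0.63679) = -0.45132
Step 4: m = -2.52573 / -0.45132 = 5.60

5.60 (Weibull m)


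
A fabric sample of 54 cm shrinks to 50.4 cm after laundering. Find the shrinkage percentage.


Formula: Shrinkage% = ((L_before - L_after) / L_before) * 100
Step 1: Shrinkage = 54 - 50.4 = 3.6 cm
Step 2: Shrinkage% = (3.6 / 54) * 100
Step 3: Shrinkage% = 0.066667 * 100 = 6.6667% ≈ 6.7%

6.7%


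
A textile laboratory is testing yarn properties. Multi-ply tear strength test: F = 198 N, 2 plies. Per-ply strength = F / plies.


Formula: Per-ply strength = Total force / Number of plies
Per-ply = 198 N / 2
Per-ply = 99 N

99 N


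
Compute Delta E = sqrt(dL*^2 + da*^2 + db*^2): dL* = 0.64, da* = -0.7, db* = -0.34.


Formula: Delta E = sqrt(dL*^2 + da*^2 + db*^2)
Step 1: dL*^2 = 0.64^2 = 0.4096
Step 2: da*^2 = (-0.7)^2 = 0.49
Step 3: db*^2 = (-0.34)^2 = 0.1156
Step 4: Sum = 0.4096 + 0.49 + 0.1156 = 1.0152
Step 5: Delta E = sqrt(1.0152) = 1.01

1.01 Delta E


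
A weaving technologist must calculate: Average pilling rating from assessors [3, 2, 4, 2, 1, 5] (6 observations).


Formula: Mean = sum / count
Sum = 3 + 2 + 4 + 2 + 1 + 5 = 17
Mean = 17 / 6 = 2.8

2.8


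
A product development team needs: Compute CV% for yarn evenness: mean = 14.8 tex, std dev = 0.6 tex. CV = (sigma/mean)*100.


Formula: CV% = (standard deviation / mean) * 100
Step 1: Ratio = 0.6 / 14.8 = 0.040541
Step 2: CV% = 0.040541 * 100 = 4.0541% ≈ 4.1%

4.1%


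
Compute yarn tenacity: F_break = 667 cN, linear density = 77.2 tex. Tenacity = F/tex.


Formula: Tenacity = Breaking force / Linear density
Tenacity = 667 cN / 77.2 tex
Tenacity = 8.64 cN/tex

8.64 cN/tex


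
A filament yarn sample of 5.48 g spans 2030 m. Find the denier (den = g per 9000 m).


Formula: den = (mass_g / length_m) * 9000
Substituting: den = (5.48 / 2030) * 9000
Intermediate: 5.48 / 2030 = 0.00269951 g/m
den = 0.00269951 * 9000 = 24.3 denier

24.3 denier


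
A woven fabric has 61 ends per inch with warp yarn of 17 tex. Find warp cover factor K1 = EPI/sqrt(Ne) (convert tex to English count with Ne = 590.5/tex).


Formula: K1 = EPI / sqrt(Ne), with Ne = 590.5 / tex_warp
Step 1: Ne = 590.5 / 17 = 34.735
Step 2: sqrt(Ne) = sqrt(34.735) = 5.8936
Step 3: K1 = 61 / 5.8936 = 10.4

10.4


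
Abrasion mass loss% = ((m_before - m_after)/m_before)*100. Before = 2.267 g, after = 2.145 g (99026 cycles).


Formula: Mass loss% = ((m_before - m_after) / m_before) * 100
Step 1: Mass loss = 2.267 - 2.145 = 0.122 g
Step 2: Ratio = 0.122 / 2.267 = 0.0538156
Step 3: Mass loss% = 0.0538156 * 100 = 5.38156% ≈ 5.38%

5.38%


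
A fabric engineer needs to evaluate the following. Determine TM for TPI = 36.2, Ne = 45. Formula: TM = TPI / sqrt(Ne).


Formula: TM = TPI / sqrt(Ne)
Step 1: sqrt(Ne) = sqrt(45) = 6.7082
Step 2: TM = 36.2 / 6.7082 = 5.40

5.40 TM


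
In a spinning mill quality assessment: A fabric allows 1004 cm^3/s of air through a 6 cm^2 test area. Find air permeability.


Formula: Air Permeability = Airflow / Test Area
AP = 1004 cm^3/s / 6 cm^2
AP = 167.3 cm^3/s/cm^2

167.3 cm^3/s/cm^2


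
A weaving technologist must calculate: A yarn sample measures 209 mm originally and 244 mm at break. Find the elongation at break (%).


Formula: Elongation (%) = ((L_break - L0) / L0) * 100
Step 1: Extension = 244 - 209 = 35 mm
Step 2: Elongation = (35 / 209) * 100
Step 3: Elongation = 0.167464 * 100 = 16.7464% ≈ 16.7%

16.7%


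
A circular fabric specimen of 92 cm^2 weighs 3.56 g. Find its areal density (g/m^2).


Formula: GSM = mass_g / area_m2
Step 1: Convert area: 92 cm^2 = 92 / 10000 = 0.0092 m^2
Step 2: GSM = 3.56 g / 0.0092 m^2 = 387.0 g/m^2

387.0 g/m^2


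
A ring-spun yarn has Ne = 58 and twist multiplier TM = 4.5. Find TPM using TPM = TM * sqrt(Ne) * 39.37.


Formula: TPM = TM * sqrt(Ne) * 39.37
Step 1: sqrt(Ne) = sqrt(58) = 7.6158
Step 2: TM * sqrt(Ne) = 4.5 * 7.6158 = 34.2711
Step 3: TPM = 34.2711 * 39.37 = 1349 twists/m

1349 twists/m


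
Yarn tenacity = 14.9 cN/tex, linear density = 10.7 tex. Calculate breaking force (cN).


Formula: Breaking force = Tenacity * Linear density
F = 14.9 cN/tex * 10.7 tex
F = 159.43 cN

159.43 cN


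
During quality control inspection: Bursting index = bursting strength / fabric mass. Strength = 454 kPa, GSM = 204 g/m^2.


Formula: Bursting Index = Bursting Strength / Fabric GSM
BI = 454 kPa / 204 g/m^2
BI = 2.225 kPa/(g/m^2)

2.225 kPa/(g/m^2)


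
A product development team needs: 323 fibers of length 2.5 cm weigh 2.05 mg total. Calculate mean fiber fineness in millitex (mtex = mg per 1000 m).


Formula: fineness (mtex) = mass (mg) / total length (km) = (mass_mg / total_length_m) * 1000
Step 1: Convert fiber length: 2.5 cm = 0.025 m
Step 2: Total fiber length = 323 * 0.025 = 8.075 m
Step 3: Linear density = 2.05 mg / 8.075 m = 0.2539 mg/m
Step 4: fineness = 0.2539 * 1000 = 253.9 mtex

253.9 mtex


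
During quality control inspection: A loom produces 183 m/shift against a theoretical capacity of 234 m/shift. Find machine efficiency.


Formula: Efficiency% = (Actual output / Theoretical output) * 100
Efficiency% = (183 / 234) * 100
Efficiency% = 0.782051 * 100 = 78.2051% ≈ 78.2%

78.2%


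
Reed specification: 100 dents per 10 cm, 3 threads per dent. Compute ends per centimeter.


Formula: EPC = (dents per 10 cm * ends per dent) / 10
Step 1: Total ends per 10 cm = 100 * 3 = 300
Step 2: EPC = 300 / 10 = 30.0 ends/cm

30.0 ends/cm


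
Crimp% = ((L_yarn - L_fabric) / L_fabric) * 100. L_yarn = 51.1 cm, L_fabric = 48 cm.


Formula: Crimp% = ((L_yarn - L_fabric) / L_fabric) * 100
Step 1: Extension = 51.1 - 48 = 3.1 cm
Step 2: Crimp% = (3.1 / 48) * 100
Step 3: Crimp% = 0.064583 * 100 = 6.4583% ≈ 6.5%

6.5%


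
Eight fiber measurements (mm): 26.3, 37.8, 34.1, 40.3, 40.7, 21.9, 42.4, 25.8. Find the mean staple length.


Formula: Mean = sum of lengths / count
Sum = 26.3 + 37.8 + 34.1 + 40.3 + 40.7 + 21.9 + 42.4 + 25.8
Sum = 269.3 mm
Mean = 269.3 / 8 = 33.66 mm

33.66 mm


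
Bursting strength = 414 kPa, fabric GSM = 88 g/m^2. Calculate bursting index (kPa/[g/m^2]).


Formula: Bursting Index = Bursting Strength / Fabric GSM
BI = 414 kPa / 88 g/m^2
BI = 4.705 kPa/(g/m^2)

4.705 kPa/(g/m^2)


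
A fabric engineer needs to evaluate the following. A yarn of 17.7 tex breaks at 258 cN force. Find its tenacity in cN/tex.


Formula: Tenacity = Breaking force / Linear density
Tenacity = 258 cN / 17.7 tex
Tenacity = 14.58 cN/tex

14.58 cN/tex


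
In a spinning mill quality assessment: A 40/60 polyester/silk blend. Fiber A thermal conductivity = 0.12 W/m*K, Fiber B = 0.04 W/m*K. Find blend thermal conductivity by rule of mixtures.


Formula: Blend property = (fraction_A * property_A) + (fraction_B * property_B)
Step 1: Contribution A = 40/100 * 0.12 W/m*K = 0.048 W/m*K
Step 2: Contribution B = 60/100 * 0.04 W/m*K = 0.024 W/m*K
Step 3: Blend thermal conductivity = 0.048 + 0.024 = 0.072 W/m*K

0.072 W/m*K


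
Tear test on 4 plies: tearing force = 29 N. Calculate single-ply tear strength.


Formula: Per-ply strength = Total force / Number of plies
Per-ply = 29 N / 4
Per-ply = 7.25 N

7.25 N


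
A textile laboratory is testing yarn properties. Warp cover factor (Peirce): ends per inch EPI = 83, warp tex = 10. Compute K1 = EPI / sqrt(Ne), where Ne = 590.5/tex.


Formula: K1 = EPI / sqrt(Ne), with Ne = 590.5 / tex_warp
Step 1: Ne = 590.5 / 10 = 59.05
Step 2: sqrt(Ne) = sqrt(59.05) = 7.6844
Step 3: K1 = 83 / 7.6844 = 10.8

10.8


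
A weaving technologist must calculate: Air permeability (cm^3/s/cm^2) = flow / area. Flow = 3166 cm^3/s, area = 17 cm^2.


Formula: Air Permeability = Airflow / Test Area
AP = 3166 cm^3/s / 17 cm^2
AP = 186.2 cm^3/s/cm^2

186.2 cm^3/s/cm^2


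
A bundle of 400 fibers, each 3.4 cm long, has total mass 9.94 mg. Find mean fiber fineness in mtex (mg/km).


Formula: fineness (mtex) = mass (mg) / total length (km) = (mass_mg / total_length_m) * 1000
Step 1: Convert fiber length: 3.4 cm = 0.034 m
Step 2: Total fiber length = 400 * 0.034 = 13.6 m
Step 3: Linear density = 9.94 mg / 13.6 m = 0.7309 mg/m
Step 4: fineness = 0.7309 * 1000 = 730.9 mtex

730.9 mtex


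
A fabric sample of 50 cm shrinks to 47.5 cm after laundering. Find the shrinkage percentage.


Formula: Shrinkage% = ((L_before - L_after) / L_before) * 100
Step 1: Shrinkage = 50 - 47.5 = 2.5 cm
Step 2: Shrinkage% = (2.5 / 50) * 100
Step 3: Shrinkage% = 0.05 * 100 = 5.0%

5.0%


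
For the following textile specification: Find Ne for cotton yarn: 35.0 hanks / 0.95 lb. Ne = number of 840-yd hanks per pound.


Formula: Ne = hanks / mass_lb
Substituting: Ne = 35.0 / 0.95
Ne = 36.8

36.8 Ne


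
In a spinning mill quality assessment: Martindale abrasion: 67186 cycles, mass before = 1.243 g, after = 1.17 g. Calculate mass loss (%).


Formula: Mass loss% = ((m_before - m_after) / m_before) * 100
Step 1: Mass loss = 1.243 - 1.17 = 0.073 g
Step 2: Ratio = 0.073 / 1.243 = 0.0587289
Step 3: Mass loss% = 0.0587289 * 100 = 5.87289% ≈ 5.87%

5.87%


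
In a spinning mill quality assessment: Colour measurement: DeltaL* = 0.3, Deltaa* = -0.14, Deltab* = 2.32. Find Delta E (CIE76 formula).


Formula: Delta E = sqrt(dL*^2 + da*^2 + db*^2)
Step 1: dL*^2 = 0.3^2 = 0.09
Step 2: da*^2 = (-0.14)^2 = 0.0196
Step 3: db*^2 = 2.32^2 = 5.3824
Step 4: Sum = 0.09 + 0.0196 + 5.3824 = 5.492
Step 5: Delta E = sqrt(5.492) = 2.34

2.34 Delta E


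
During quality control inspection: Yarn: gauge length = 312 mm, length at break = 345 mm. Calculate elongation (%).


Formula: Elongation (%) = ((L_break - L0) / L0) * 100
Step 1: Extension = 345 - 312 = 33 mm
Step 2: Elongation = (33 / 312) * 100
Step 3: Elongation = 0.105769 * 100 = 10.5769% ≈ 10.6%

10.6%


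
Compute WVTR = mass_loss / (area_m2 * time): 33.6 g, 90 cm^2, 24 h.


Formula: WVTR = mass_loss / (area * time)
Step 1: Convert area: 90 cm^2 = 0.009 m^2
Step 2: WVTR = 33.6 g / (0.009 m^2 * 24 h)
Step 3: WVTR = 33.6 / 0.216 = 155.6 g/m^2/h

155.6 g/m^2/h


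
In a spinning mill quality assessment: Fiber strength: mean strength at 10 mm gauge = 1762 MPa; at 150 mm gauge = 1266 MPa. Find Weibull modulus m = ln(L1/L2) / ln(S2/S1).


Formula: m = ln(L1/L2) / ln(S2/S1)
Step 1: ln(L1/L2) = ln(10/150) = -2.70805
Step 2: S2/S1 = 1266/1762 = 0.7185
Step 3: ln(S2/S1) = ln(0.7185) = -0.33059
Step 4: m = -2.70805 / -0.33059 = 8.19

8.19 (Weibull m)


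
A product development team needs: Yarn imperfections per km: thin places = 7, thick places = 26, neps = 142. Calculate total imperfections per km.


Formula: Total = thin places + thick places + neps
Total = 7 + 26 + 142
Total = 175 imperfections/km

175 imperfections/km


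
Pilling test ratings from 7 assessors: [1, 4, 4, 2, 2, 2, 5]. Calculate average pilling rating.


Formula: Mean = sum / count
Sum = 1 + 4 + 4 + 2 + 2 + 2 + 5 = 20
Mean = 20 / 7 = 2.9

2.9


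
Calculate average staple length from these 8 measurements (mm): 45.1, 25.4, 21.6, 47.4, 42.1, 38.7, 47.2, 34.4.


Formula: Mean = sum of lengths / count
Sum = 45.1 + 25.4 + 21.6 + 47.4 + 42.1 + 38.7 + 47.2 + 34.4
Sum = 301.9 mm
Mean = 301.9 / 8 = 37.74 mm

37.74 mm


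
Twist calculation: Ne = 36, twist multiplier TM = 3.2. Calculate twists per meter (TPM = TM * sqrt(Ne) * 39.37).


Formula: TPM = TM * sqrt(Ne) * 39.37
Step 1: sqrt(Ne) = sqrt(36) = 6
Step 2: TM * sqrt(Ne) = 3.2 * 6 = 19.2
Step 3: TPM = 19.2 * 39.37 = 756 twists/m

756 twists/m


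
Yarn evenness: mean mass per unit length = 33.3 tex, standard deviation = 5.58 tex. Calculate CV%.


Formula: CV% = (standard deviation / mean) * 100
Step 1: Ratio = 5.58 / 33.3 = 0.167568
Step 2: CV% = 0.167568 * 100 = 16.7568% ≈ 16.8%

16.8%


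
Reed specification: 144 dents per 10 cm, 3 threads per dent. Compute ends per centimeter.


Formula: EPC = (dents per 10 cm * ends per dent) / 10
Step 1: Total ends per 10 cm = 144 * 3 = 432
Step 2: EPC = 432 / 10 = 43.2 ends/cm

43.2 ends/cm


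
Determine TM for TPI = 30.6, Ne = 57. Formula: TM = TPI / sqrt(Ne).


Formula: TM = TPI / sqrt(Ne)
Step 1: sqrt(Ne) = sqrt(57) = 7.5498
Step 2: TM = 30.6 / 7.5498 = 4.05

4.05 TM


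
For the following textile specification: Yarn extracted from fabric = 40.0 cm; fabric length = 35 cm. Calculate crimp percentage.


Formula: Crimp% = ((L_yarn - L_fabric) / L_fabric) * 100
Step 1: Extension = 40.0 - 35 = 5.0 cm
Step 2: Crimp% = (5.0 / 35) * 100
Step 3: Crimp% = 0.142857 * 100 = 14.2857% ≈ 14.3%

14.3%


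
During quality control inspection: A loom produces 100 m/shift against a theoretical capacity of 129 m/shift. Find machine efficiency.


Formula: Efficiency% = (Actual output / Theoretical output) * 100
Efficiency% = (100 / 129) * 100
Efficiency% = 0.775194 * 100 = 77.5194% ≈ 77.5%

77.5%


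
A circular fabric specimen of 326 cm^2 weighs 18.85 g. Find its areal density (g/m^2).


Formula: GSM = mass_g / area_m2
Step 1: Convert area: 326 cm^2 = 326 / 10000 = 0.0326 m^2
Step 2: GSM = 18.85 g / 0.0326 m^2 = 578.2 g/m^2

578.2 g/m^2


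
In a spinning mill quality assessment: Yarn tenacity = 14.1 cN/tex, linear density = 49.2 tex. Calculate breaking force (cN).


Formula: Breaking force = Tenacity * Linear density
F = 14.1 cN/tex * 49.2 tex
F = 693.72 cN

693.72 cN


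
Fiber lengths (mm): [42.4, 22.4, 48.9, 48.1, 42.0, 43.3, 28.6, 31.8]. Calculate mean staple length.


Formula: Mean = sum of lengths / count
Sum = 42.4 + 22.4 + 48.9 + 48.1 + 42.0 + 43.3 + 28.6 + 31.8
Sum = 307.5 mm
Mean = 307.5 / 8 = 38.44 mm

38.44 mm


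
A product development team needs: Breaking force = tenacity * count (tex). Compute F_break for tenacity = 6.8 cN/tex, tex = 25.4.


Formula: Breaking force = Tenacity * Linear density
F = 6.8 cN/tex * 25.4 tex
F = 172.72 cN

172.72 cN


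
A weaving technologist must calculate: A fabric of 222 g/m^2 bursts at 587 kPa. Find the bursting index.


Formula: Bursting Index = Bursting Strength / Fabric GSM
BI = 587 kPa / 222 g/m^2
BI = 2.644 kPa/(g/m^2)

2.644 kPa/(g/m^2)


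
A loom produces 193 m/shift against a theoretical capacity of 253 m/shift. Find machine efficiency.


Formula: Efficiency% = (Actual output / Theoretical output) * 100
Efficiency% = (193 / 253) * 100
Efficiency% = 0.762846 * 100 = 76.2846% ≈ 76.3%

76.3%


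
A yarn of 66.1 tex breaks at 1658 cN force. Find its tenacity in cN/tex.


Formula: Tenacity = Breaking force / Linear density
Tenacity = 1658 cN / 66.1 tex
Tenacity = 25.08 cN/tex

25.08 cN/tex


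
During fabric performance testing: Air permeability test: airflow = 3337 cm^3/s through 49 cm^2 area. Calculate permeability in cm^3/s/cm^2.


Formula: Air Permeability = Airflow / Test Area
AP = 3337 cm^3/s / 49 cm^2
AP = 68.1 cm^3/s/cm^2

68.1 cm^3/s/cm^2


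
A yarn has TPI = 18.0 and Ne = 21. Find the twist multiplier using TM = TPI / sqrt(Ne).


Formula: TM = TPI / sqrt(Ne)
Step 1: sqrt(Ne) = sqrt(21) = 4.5826
Step 2: TM = 18.0 / 4.5826 = 3.93

3.93 TM


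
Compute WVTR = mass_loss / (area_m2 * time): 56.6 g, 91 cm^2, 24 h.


Formula: WVTR = mass_loss / (area * time)
Step 1: Convert area: 91 cm^2 = 0.0091 m^2
Step 2: WVTR = 56.6 g / (0.0091 m^2 * 24 h)
Step 3: WVTR = 56.6 / 0.2184 = 259.2 g/m^2/h

259.2 g/m^2/h


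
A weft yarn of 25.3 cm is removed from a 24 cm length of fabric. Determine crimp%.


Formula: Crimp% = ((L_yarn - L_fabric) / L_fabric) * 100
Step 1: Extension = 25.3 - 24 = 1.3 cm
Step 2: Crimp% = (1.3 / 24) * 100
Step 3: Crimp% = 0.054167 * 100 = 5.4167% ≈ 5.4%

5.4%


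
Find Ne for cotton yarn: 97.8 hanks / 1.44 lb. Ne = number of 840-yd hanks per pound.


Formula: Ne = hanks / mass_lb
Substituting: Ne = 97.8 / 1.44
Ne = 67.9

67.9 Ne


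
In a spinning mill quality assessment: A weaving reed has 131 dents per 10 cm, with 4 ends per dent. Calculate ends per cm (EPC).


Formula: EPC = (dents per 10 cm * ends per dent) / 10
Step 1: Total ends per 10 cm = 131 * 4 = 524
Step 2: EPC = 524 / 10 = 52.4 ends/cm

52.4 ends/cm


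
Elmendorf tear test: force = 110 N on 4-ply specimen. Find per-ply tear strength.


Formula: Per-ply strength = Total force / Number of plies
Per-ply = 110 N / 4
Per-ply = 27.5 N

27.5 N


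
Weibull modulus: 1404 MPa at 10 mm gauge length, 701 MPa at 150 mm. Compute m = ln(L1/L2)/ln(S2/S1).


Formula: m = ln(L1/L2) / ln(S2/S1)
Step 1: ln(L1/L2) = ln(10/150) = -2.70805
Step 2: S2/S1 = 701/1404 = 0.49929
Step 3: ln(S2/S1) = ln(0.49929) = -0.69457
Step 4: m = -2.70805 / -0.69457 = 3.90

3.90 (Weibull m)


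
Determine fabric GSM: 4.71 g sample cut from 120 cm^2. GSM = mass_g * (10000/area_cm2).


Formula: GSM = mass_g / area_m2
Step 1: Convert area: 120 cm^2 = 120 / 10000 = 0.012 m^2
Step 2: GSM = 4.71 g / 0.012 m^2 = 392.5 g/m^2

392.5 g/m^2


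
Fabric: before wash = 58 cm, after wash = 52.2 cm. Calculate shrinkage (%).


Formula: Shrinkage% = ((L_before - L_after) / L_before) * 100
Step 1: Shrinkage = 58 - 52.2 = 5.8 cm
Step 2: Shrinkage% = (5.8 / 58) * 100
Step 3: Shrinkage% = 0.1 * 100 = 10.0%

10.0%


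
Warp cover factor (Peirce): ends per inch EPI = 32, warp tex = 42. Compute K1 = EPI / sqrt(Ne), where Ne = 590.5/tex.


Formula: K1 = EPI / sqrt(Ne), with Ne = 590.5 / tex_warp
Step 1: Ne = 590.5 / 42 = 14.06
Step 2: sqrt(Ne) = sqrt(14.06) = 3.7497
Step 3: K1 = 32 / 3.7497 = 8.5

8.5
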